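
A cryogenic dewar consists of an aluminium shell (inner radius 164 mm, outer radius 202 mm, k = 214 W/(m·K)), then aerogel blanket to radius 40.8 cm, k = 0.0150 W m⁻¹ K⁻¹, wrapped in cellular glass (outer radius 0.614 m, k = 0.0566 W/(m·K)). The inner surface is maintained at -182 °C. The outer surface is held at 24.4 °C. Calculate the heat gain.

Treat each layer as a resistance in series:
  R_aluminium = (1/0.164 − 1/0.202)/(4πk) = 1.147/(4π·214) = 4.265×10^-4 K/W
  R_aerogel blanket = (1/0.202 − 1/0.408)/(4πk) = 2.500/(4π·0.0150) = 13.26 K/W
  R_cellular glass = (1/0.408 − 1/0.614)/(4πk) = 0.8223/(4π·0.0566) = 1.156 K/W
ΣR = 4.265×10^-4 + 13.26 + 1.156 = 14.42 K/W
Q = ΔT/ΣR = (-182 °C − 24.4 °C)/14.42 = -14.3 W
(Negative Q ⇒ heat flows inward; heat gain = 14.3 W.)

Q = 14.3 W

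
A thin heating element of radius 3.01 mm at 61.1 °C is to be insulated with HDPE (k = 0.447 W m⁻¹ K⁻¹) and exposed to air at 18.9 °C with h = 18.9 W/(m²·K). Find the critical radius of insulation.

r_cr = 2.37 cm

For a cylinder, r_cr = k_ins/h = 0.447/18.9 = 0.0237 m = 2.37 cm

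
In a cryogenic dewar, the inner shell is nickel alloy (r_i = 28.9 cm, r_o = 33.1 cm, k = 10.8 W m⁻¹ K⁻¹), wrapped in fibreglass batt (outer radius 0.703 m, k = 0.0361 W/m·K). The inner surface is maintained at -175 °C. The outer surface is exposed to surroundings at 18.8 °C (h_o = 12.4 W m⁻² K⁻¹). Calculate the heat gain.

Series thermal resistances, inner to outer:
  R_nickel alloy = (1/0.289 − 1/0.331)/(4πk) = 0.4391/(4π·10.8) = 0.003235 K/W
  R_fibreglass batt = (1/0.331 − 1/0.703)/(4πk) = 1.599/(4π·0.0361) = 3.524 K/W
  R_conv,out = 1/(4πr²h) = 1/(4π·0.703²·12.4) = 0.01299 K/W
ΣR = 0.003235 + 3.524 + 0.01299 = 3.540 K/W
Q = ΔT/ΣR = (-175 °C − 18.8 °C)/3.540 = -54.7 W
(Negative Q ⇒ heat flows inward; heat gain = 54.7 W.)

Q = 54.7 W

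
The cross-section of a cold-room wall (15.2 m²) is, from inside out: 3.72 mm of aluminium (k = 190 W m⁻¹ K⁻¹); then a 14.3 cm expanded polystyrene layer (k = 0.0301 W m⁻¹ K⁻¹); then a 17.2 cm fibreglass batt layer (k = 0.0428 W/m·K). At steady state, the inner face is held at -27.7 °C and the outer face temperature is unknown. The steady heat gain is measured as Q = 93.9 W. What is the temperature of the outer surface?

Sum the resistances:
  R_aluminium = L/(kA) = 0.00372/(190·15.2) = 1.288×10^-6 K/W
  R_expanded polystyrene = L/(kA) = 0.143/(0.0301·15.2) = 0.3126 K/W
  R_fibreglass batt = L/(kA) = 0.172/(0.0428·15.2) = 0.2644 K/W
ΣR = 0.5769 K/W
ΔT = Q·ΣR = 93.9 × 0.5769 = 54.17 K
Heat flows inward, so T_out = T_in + ΔT = -27.7 + 54.17 = 26.5 °C

T_out = 26.5 °C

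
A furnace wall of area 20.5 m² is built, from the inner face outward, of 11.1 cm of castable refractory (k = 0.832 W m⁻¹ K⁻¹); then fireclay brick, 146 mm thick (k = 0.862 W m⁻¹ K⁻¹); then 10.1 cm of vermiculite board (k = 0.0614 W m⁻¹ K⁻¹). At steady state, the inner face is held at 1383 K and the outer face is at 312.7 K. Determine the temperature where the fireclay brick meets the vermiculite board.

Resistance network (inner→outer):
  R_castable refractory = L/(kA) = 0.111/(0.832·20.5) = 0.006508 K/W
  R_fireclay brick = L/(kA) = 0.146/(0.862·20.5) = 0.008262 K/W
  R_vermiculite board = L/(kA) = 0.101/(0.0614·20.5) = 0.08024 K/W
ΣR = 0.006508 + 0.008262 + 0.08024 = 0.09501 K/W
Q = ΔT/ΣR = (1383 K − 312.7 K)/0.09501 = 11270 W
From the inner boundary to the fireclay brick/vermiculite board interface, ΣR_partial = 0.01477 K/W.
T_interface = T_in − Q·ΣR_partial = 1383 K − (11270)(0.01477) = 1217 K

T = 1217 K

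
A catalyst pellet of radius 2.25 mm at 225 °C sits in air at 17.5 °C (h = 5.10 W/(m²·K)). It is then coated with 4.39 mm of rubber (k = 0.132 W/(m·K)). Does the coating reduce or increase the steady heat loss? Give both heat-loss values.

increases: 0.0673 → 0.391 W

Critical radius for a sphere: r_cr = 2k/h = 0.0518 m = 5.18 cm.
Outer radius after coating: r₂ = 0.00225 + 0.00439 = 0.00664 m.
Since r₁ < r_cr and r₂ ≤ r_cr, the coating moves toward the maximum at r_cr — heat loss rises.
Bare: R = 1/(4πr₁²h) = 3082 K/W; Q = 207.5/3082 = 0.0673 W.
Coated: R = R_cond + R_conv = 531.0 K/W; Q = 207.5/531.0 = 0.391 W.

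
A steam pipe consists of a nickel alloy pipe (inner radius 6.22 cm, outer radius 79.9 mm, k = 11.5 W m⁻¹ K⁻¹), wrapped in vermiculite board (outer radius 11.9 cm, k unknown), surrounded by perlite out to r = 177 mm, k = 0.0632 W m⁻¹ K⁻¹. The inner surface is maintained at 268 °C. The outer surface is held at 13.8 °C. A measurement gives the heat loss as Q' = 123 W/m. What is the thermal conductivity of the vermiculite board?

k = 0.0596 W/m·K

ΣR = ΔT/Q' = |268 − 13.8|/123 = 2.067 m·K/W
Known resistances:
  R'_nickel alloy = ln(0.0799/0.0622)/(2πk) = 0.2504/(2π·11.5) = 0.003466 m·K/W
  R'_perlite = ln(0.177/0.119)/(2πk) = 0.3970/(2π·0.0632) = 0.9998 m·K/W
R_vermiculite board = ΣR − ΣR_known = 2.067 − 1.003 = 1.064 m·K/W
ln(r₂/r₁)/(2πk) = 1.064 ⇒ k = 0.3983/(2π·1.064) = 0.0596 W/m·K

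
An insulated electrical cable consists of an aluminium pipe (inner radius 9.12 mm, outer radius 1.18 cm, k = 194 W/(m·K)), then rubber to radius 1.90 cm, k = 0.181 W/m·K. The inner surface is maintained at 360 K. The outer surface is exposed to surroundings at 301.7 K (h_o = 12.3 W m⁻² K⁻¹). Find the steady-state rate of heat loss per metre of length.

Q' = 53.0 W/m

Series thermal resistances, inner to outer:
  R'_aluminium = ln(0.0118/0.00912)/(2πk) = 0.2576/(2π·194) = 2.114×10^-4 m·K/W
  R'_rubber = ln(0.0190/0.0118)/(2πk) = 0.4763/(2π·0.181) = 0.4188 m·K/W
  R'_conv,out = 1/(2πr h) = 1/(2π·0.0190·12.3) = 0.6810 m·K/W
ΣR = 2.114×10^-4 + 0.4188 + 0.6810 = 1.100 m·K/W
Q' = ΔT/ΣR = (360 K − 301.7 K)/1.100 = 53.0 W/m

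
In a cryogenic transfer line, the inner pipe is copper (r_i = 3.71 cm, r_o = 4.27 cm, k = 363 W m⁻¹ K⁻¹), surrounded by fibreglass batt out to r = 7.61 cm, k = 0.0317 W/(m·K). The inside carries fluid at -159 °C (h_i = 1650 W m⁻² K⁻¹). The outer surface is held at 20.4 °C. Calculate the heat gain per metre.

Q' = 61.8 W/m

Resistance network (inner→outer):
  R'_conv,in = 1/(2πr h) = 1/(2π·0.0371·1650) = 0.002600 m·K/W
  R'_copper = ln(0.0427/0.0371)/(2πk) = 0.1406/(2π·363) = 6.164×10^-5 m·K/W
  R'_fibreglass batt = ln(0.0761/0.0427)/(2πk) = 0.5778/(2π·0.0317) = 2.901 m·K/W
ΣR = 0.002600 + 6.164×10^-5 + 2.901 = 2.904 m·K/W
Q' = ΔT/ΣR = (-159 °C − 20.4 °C)/2.904 = -61.8 W/m
(Negative Q' ⇒ heat flows inward; heat gain = 61.8 W/m.)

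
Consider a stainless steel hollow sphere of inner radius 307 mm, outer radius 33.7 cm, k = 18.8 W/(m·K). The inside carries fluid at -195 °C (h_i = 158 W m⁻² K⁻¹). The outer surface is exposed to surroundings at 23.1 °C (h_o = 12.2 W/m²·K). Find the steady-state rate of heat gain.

Series thermal resistances, inner to outer:
  R_conv,in = 1/(4πr²h) = 1/(4π·0.307²·158) = 0.005344 K/W
  R_stainless steel = (1/0.307 − 1/0.337)/(4πk) = 0.2900/(4π·18.8) = 0.001227 K/W
  R_conv,out = 1/(4πr²h) = 1/(4π·0.337²·12.2) = 0.05743 K/W
ΣR = 0.005344 + 0.001227 + 0.05743 = 0.06400 K/W
Q = ΔT/ΣR = (-195 °C − 23.1 °C)/0.06400 = -3410 W
(Negative Q ⇒ heat flows inward; heat gain = 3410 W.)

Q = 3.41 kW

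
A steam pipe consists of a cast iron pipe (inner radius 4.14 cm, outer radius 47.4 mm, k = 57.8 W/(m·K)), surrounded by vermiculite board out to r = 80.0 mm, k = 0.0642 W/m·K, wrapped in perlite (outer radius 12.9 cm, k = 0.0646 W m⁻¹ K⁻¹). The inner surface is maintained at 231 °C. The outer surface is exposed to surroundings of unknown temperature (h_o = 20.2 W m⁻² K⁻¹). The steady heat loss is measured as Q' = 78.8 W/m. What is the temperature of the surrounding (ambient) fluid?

T_out = 31.2 °C

Sum the resistances:
  R'_cast iron = ln(0.0474/0.0414)/(2πk) = 0.1353/(2π·57.8) = 3.727×10^-4 m·K/W
  R'_vermiculite board = ln(0.0800/0.0474)/(2πk) = 0.5234/(2π·0.0642) = 1.298 m·K/W
  R'_perlite = ln(0.129/0.0800)/(2πk) = 0.4778/(2π·0.0646) = 1.177 m·K/W
  R'_conv,out = 1/(2πr h) = 1/(2π·0.129·20.2) = 0.06108 m·K/W
ΣR = 2.536 m·K/W
ΔT = Q'·ΣR = 78.8 × 2.536 = 199.8 K
Heat flows outward, so T_out = T_in − ΔT = 231 − 199.8 = 31.2 °C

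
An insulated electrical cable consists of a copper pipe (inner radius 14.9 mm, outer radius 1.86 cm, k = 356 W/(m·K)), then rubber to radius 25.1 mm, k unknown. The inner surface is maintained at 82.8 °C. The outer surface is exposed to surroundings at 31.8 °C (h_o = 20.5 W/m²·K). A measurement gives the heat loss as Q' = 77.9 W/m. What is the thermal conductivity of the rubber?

ΣR = ΔT/Q' = |82.8 − 31.8|/77.9 = 0.6547 m·K/W
Known resistances:
  R'_copper = ln(0.0186/0.0149)/(2πk) = 0.2218/(2π·356) = 9.916×10^-5 m·K/W
  R'_conv,out = 1/(2πr h) = 1/(2π·0.0251·20.5) = 0.3093 m·K/W
R_rubber = ΣR − ΣR_known = 0.6547 − 0.3094 = 0.3453 m·K/W
ln(r₂/r₁)/(2πk) = 0.3453 ⇒ k = 0.2997/(2π·0.3453) = 0.138 W/m·K

k = 0.138 W/m·K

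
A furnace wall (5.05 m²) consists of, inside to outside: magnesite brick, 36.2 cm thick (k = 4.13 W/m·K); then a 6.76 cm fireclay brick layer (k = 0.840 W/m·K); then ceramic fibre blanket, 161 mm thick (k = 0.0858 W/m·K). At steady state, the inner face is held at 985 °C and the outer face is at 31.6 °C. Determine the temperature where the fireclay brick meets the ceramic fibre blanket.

T = 907 °C

Treat each layer as a resistance in series:
  R_magnesite brick = L/(kA) = 0.362/(4.13·5.05) = 0.01736 K/W
  R_fireclay brick = L/(kA) = 0.0676/(0.840·5.05) = 0.01594 K/W
  R_ceramic fibre blanket = L/(kA) = 0.161/(0.0858·5.05) = 0.3716 K/W
ΣR = 0.01736 + 0.01594 + 0.3716 = 0.4049 K/W
Q = ΔT/ΣR = (985 °C − 31.6 °C)/0.4049 = 2355 W
From the inner boundary to the fireclay brick/ceramic fibre blanket interface, ΣR_partial = 0.03330 K/W.
T_interface = T_in − Q·ΣR_partial = 985 °C − (2355)(0.03330) = 907 °C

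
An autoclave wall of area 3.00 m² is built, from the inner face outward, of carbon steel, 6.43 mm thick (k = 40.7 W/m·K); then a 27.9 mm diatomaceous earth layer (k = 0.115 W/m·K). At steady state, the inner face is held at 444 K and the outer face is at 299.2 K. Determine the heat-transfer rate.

Q = 1790 W

Resistance network (inner→outer):
  R_carbon steel = L/(kA) = 0.00643/(40.7·3.00) = 5.266×10^-5 K/W
  R_diatomaceous earth = L/(kA) = 0.0279/(0.115·3.00) = 0.08087 K/W
ΣR = 5.266×10^-5 + 0.08087 = 0.08092 K/W
Q = ΔT/ΣR = (444 K − 299.2 K)/0.08092 = 1790 W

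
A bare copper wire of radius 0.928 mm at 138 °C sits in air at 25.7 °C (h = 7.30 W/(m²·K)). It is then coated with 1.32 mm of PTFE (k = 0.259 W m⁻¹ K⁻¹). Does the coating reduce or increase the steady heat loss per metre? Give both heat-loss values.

Critical radius for a cylinder: r_cr = k/h = 0.0355 m = 3.55 cm.
Outer radius after coating: r₂ = 9.28×10^-4 + 0.00132 = 0.002248 m.
Since r₁ < r_cr and r₂ ≤ r_cr, the coating moves toward the maximum at r_cr — heat loss rises.
Bare: R = 1/(2πr₁h) = 23.49 m·K/W; Q = 112.3/23.49 = 4.78 W/m.
Coated: R = R_cond + R_conv = 10.24 m·K/W; Q = 112.3/10.24 = 11.0 W/m.

increases: 4.78 → 11.0 W/m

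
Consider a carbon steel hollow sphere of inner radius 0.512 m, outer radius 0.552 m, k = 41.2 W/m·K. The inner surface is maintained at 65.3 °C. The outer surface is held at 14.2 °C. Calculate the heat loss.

Q = 4πk·ΔT/(1/r₁ − 1/r₂) = 4π × 41.2 × 51.1 / (1/0.512 − 1/0.552) = 1.87×10^5 W

Q = 1.87×10^5 W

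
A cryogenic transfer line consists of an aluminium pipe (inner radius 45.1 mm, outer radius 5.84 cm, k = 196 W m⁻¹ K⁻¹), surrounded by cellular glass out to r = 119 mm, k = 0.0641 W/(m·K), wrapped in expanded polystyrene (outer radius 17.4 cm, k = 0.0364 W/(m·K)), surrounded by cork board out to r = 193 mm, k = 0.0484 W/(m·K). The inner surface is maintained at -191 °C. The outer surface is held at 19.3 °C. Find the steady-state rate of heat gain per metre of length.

Resistance network (inner→outer):
  R'_aluminium = ln(0.0584/0.0451)/(2πk) = 0.2584/(2π·196) = 2.099×10^-4 m·K/W
  R'_cellular glass = ln(0.119/0.0584)/(2πk) = 0.7118/(2π·0.0641) = 1.767 m·K/W
  R'_expanded polystyrene = ln(0.174/0.119)/(2πk) = 0.3799/(2π·0.0364) = 1.661 m·K/W
  R'_cork board = ln(0.193/0.174)/(2πk) = 0.1036/(2π·0.0484) = 0.3408 m·K/W
ΣR = 2.099×10^-4 + 1.767 + 1.661 + 0.3408 = 3.769 m·K/W
Q' = ΔT/ΣR = (-191 °C − 19.3 °C)/3.769 = -55.8 W/m
(Negative Q' ⇒ heat flows inward; heat gain = 55.8 W/m.)

Q' = 55.8 W/m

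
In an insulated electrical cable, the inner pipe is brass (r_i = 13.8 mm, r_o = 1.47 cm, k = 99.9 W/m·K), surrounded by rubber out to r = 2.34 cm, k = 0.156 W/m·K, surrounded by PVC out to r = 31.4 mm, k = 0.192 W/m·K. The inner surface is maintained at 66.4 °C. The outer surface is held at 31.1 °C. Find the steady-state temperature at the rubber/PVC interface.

Treat each layer as a resistance in series:
  R'_brass = ln(0.0147/0.0138)/(2πk) = 0.06318/(2π·99.9) = 1.007×10^-4 m·K/W
  R'_rubber = ln(0.0234/0.0147)/(2πk) = 0.4649/(2π·0.156) = 0.4743 m·K/W
  R'_PVC = ln(0.0314/0.0234)/(2πk) = 0.2941/(2π·0.192) = 0.2438 m·K/W
ΣR = 1.007×10^-4 + 0.4743 + 0.2438 = 0.7182 m·K/W
Q' = ΔT/ΣR = (66.4 °C − 31.1 °C)/0.7182 = 49.15 W/m
From the inner boundary to the rubber/PVC interface, ΣR_partial = 0.4744 m·K/W.
T_interface = T_in − Q'·ΣR_partial = 66.4 °C − (49.15)(0.4744) = 43.1 °C

T = 43.1 °C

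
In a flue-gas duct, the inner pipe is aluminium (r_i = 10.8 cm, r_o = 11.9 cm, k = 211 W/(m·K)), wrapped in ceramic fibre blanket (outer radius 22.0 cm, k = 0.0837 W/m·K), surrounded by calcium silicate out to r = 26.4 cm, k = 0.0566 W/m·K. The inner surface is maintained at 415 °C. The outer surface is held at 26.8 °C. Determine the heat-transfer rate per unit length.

Treat each layer as a resistance in series:
  R'_aluminium = ln(0.119/0.108)/(2πk) = 0.09699/(2π·211) = 7.316×10^-5 m·K/W
  R'_ceramic fibre blanket = ln(0.220/0.119)/(2πk) = 0.6145/(2π·0.0837) = 1.168 m·K/W
  R'_calcium silicate = ln(0.264/0.220)/(2πk) = 0.1823/(2π·0.0566) = 0.5127 m·K/W
ΣR = 7.316×10^-5 + 1.168 + 0.5127 = 1.681 m·K/W
Q' = ΔT/ΣR = (415 °C − 26.8 °C)/1.681 = 231 W/m

Q' = 231 W/m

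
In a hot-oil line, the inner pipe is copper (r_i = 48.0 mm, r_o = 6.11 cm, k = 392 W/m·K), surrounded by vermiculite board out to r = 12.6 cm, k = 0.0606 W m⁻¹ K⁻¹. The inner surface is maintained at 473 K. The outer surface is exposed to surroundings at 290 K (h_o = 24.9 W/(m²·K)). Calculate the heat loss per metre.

Resistance network (inner→outer):
  R'_copper = ln(0.0611/0.0480)/(2πk) = 0.2413/(2π·392) = 9.797×10^-5 m·K/W
  R'_vermiculite board = ln(0.126/0.0611)/(2πk) = 0.7238/(2π·0.0606) = 1.901 m·K/W
  R'_conv,out = 1/(2πr h) = 1/(2π·0.126·24.9) = 0.05073 m·K/W
ΣR = 9.797×10^-5 + 1.901 + 0.05073 = 1.952 m·K/W
Q' = ΔT/ΣR = (473 K − 290 K)/1.952 = 93.8 W/m

Q' = 93.8 W/m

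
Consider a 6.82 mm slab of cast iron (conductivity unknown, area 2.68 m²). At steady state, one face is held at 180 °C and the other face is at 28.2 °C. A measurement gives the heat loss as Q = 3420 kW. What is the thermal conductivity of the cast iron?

k = 57.3 W/m·K

ΣR = ΔT/Q = |180 − 28.2|/3.42×10^6 = 4.439×10^-5 K/W
L/(kA) = 4.439×10^-5 ⇒ k = 0.00682/(4.439×10^-5·2.68) = 57.3 W/m·K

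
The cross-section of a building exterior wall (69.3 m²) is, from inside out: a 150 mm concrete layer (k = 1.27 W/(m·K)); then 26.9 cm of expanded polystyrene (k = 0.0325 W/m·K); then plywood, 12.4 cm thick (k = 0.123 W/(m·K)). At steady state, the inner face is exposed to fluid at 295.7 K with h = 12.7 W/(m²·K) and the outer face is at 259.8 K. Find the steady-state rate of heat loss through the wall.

Series thermal resistances, inner to outer:
  R_conv,in = 1/(hA) = 1/(12.7·69.3) = 0.001136 K/W
  R_concrete = L/(kA) = 0.150/(1.27·69.3) = 0.001704 K/W
  R_expanded polystyrene = L/(kA) = 0.269/(0.0325·69.3) = 0.1194 K/W
  R_plywood = L/(kA) = 0.124/(0.123·69.3) = 0.01455 K/W
ΣR = 0.001136 + 0.001704 + 0.1194 + 0.01455 = 0.1368 K/W
Q = ΔT/ΣR = (295.7 K − 259.8 K)/0.1368 = 262 W

Q = 262 W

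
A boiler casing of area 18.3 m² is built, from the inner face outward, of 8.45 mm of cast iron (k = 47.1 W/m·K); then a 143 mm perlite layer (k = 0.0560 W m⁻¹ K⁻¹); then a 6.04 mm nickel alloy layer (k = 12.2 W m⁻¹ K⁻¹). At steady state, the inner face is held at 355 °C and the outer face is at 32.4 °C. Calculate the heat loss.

Series thermal resistances, inner to outer:
  R_cast iron = L/(kA) = 0.00845/(47.1·18.3) = 9.804×10^-6 K/W
  R_perlite = L/(kA) = 0.143/(0.0560·18.3) = 0.1395 K/W
  R_nickel alloy = L/(kA) = 0.00604/(12.2·18.3) = 2.705×10^-5 K/W
ΣR = 9.804×10^-6 + 0.1395 + 2.705×10^-5 = 0.1395 K/W
Q = ΔT/ΣR = (355 °C − 32.4 °C)/0.1395 = 2310 W

Q = 2.31 kW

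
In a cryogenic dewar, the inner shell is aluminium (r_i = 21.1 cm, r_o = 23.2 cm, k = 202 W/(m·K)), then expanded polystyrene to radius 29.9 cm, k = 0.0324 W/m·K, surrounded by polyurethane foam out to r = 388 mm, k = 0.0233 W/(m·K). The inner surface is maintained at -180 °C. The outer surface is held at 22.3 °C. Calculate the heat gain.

Q = 40.5 W

Treat each layer as a resistance in series:
  R_aluminium = (1/0.211 − 1/0.232)/(4πk) = 0.4290/(4π·202) = 1.690×10^-4 K/W
  R_expanded polystyrene = (1/0.232 − 1/0.299)/(4πk) = 0.9659/(4π·0.0324) = 2.372 K/W
  R_polyurethane foam = (1/0.299 − 1/0.388)/(4πk) = 0.7672/(4π·0.0233) = 2.620 K/W
ΣR = 1.690×10^-4 + 2.372 + 2.620 = 4.992 K/W
Q = ΔT/ΣR = (-180 °C − 22.3 °C)/4.992 = -40.5 W
(Negative Q ⇒ heat flows inward; heat gain = 40.5 W.)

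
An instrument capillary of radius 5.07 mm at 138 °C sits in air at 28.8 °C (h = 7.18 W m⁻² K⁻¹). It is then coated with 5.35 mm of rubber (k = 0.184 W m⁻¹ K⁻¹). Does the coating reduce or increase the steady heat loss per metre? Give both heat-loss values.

Critical radius for a cylinder: r_cr = k/h = 0.0256 m = 2.56 cm.
Outer radius after coating: r₂ = 0.00507 + 0.00535 = 0.01042 m.
Since r₁ < r_cr and r₂ ≤ r_cr, the coating moves toward the maximum at r_cr — heat loss rises.
Bare: R = 1/(2πr₁h) = 4.372 m·K/W; Q = 109.2/4.372 = 25.0 W/m.
Coated: R = R_cond + R_conv = 2.750 m·K/W; Q = 109.2/2.750 = 39.7 W/m.

increases: 25.0 → 39.7 W/m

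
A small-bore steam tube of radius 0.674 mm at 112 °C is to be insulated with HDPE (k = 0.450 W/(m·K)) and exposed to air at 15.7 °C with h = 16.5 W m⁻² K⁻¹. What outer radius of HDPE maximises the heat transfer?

r_cr = 2.73 cm

For a cylinder, r_cr = k_ins/h = 0.450/16.5 = 0.0273 m = 2.73 cm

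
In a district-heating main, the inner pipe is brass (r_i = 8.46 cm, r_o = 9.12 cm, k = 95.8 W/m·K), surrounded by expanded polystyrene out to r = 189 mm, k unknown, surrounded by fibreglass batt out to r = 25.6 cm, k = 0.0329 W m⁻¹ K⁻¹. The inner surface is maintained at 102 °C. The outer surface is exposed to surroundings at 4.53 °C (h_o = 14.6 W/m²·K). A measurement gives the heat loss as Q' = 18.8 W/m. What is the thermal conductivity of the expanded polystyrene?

ΣR = ΔT/Q' = |102 − 4.53|/18.8 = 5.185 m·K/W
Known resistances:
  R'_brass = ln(0.0912/0.0846)/(2πk) = 0.07512/(2π·95.8) = 1.248×10^-4 m·K/W
  R'_fibreglass batt = ln(0.256/0.189)/(2πk) = 0.3034/(2π·0.0329) = 1.468 m·K/W
  R'_conv,out = 1/(2πr h) = 1/(2π·0.256·14.6) = 0.04258 m·K/W
R_expanded polystyrene = ΣR − ΣR_known = 5.185 − 1.511 = 3.674 m·K/W
ln(r₂/r₁)/(2πk) = 3.674 ⇒ k = 0.7287/(2π·3.674) = 0.0316 W/m·K

k = 0.0316 W/m·K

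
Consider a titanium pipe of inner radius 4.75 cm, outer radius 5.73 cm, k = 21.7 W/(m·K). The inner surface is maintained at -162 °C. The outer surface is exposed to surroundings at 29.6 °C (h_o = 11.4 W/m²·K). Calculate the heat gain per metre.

Resistance network (inner→outer):
  R'_titanium = ln(0.0573/0.0475)/(2πk) = 0.1876/(2π·21.7) = 0.001376 m·K/W
  R'_conv,out = 1/(2πr h) = 1/(2π·0.0573·11.4) = 0.2436 m·K/W
ΣR = 0.001376 + 0.2436 = 0.2450 m·K/W
Q' = ΔT/ΣR = (-162 °C − 29.6 °C)/0.2450 = -782 W/m
(Negative Q' ⇒ heat flows inward; heat gain = 782 W/m.)

Q' = 782 W/m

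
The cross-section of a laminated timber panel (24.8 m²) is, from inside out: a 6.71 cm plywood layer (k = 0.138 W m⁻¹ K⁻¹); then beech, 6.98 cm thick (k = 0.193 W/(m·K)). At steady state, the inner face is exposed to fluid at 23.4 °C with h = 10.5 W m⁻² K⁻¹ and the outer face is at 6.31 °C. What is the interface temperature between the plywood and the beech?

Resistance network (inner→outer):
  R_conv,in = 1/(hA) = 1/(10.5·24.8) = 0.003840 K/W
  R_plywood = L/(kA) = 0.0671/(0.138·24.8) = 0.01961 K/W
  R_beech = L/(kA) = 0.0698/(0.193·24.8) = 0.01458 K/W
ΣR = 0.003840 + 0.01961 + 0.01458 = 0.03803 K/W
Q = ΔT/ΣR = (23.4 °C − 6.31 °C)/0.03803 = 449.4 W
From the inner boundary to the plywood/beech interface, ΣR_partial = 0.02345 K/W.
T_interface = T_in − Q·ΣR_partial = 23.4 °C − (449.4)(0.02345) = 12.9 °C

T = 12.9 °C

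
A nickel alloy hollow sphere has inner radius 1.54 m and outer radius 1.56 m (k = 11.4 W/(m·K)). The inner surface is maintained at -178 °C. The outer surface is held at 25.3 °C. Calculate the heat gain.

Q = 4πk·ΔT/(1/r₁ − 1/r₂) = 4π × 11.4 × 203.3 / (1/1.54 − 1/1.56) = 3.50×10^6 W

Q = 3500 kW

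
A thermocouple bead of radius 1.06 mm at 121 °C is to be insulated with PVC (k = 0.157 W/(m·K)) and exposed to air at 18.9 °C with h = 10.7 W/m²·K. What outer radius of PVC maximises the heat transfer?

r_cr = 2.93 cm

For a sphere, r_cr = 2k_ins/h = 2·0.157/10.7 = 0.0293 m = 2.93 cm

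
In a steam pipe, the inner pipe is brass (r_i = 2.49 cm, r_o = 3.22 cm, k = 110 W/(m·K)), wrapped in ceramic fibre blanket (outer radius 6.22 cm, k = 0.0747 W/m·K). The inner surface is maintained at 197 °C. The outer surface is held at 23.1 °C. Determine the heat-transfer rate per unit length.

Treat each layer as a resistance in series:
  R'_brass = ln(0.0322/0.0249)/(2πk) = 0.2571/(2π·110) = 3.720×10^-4 m·K/W
  R'_ceramic fibre blanket = ln(0.0622/0.0322)/(2πk) = 0.6584/(2π·0.0747) = 1.403 m·K/W
ΣR = 3.720×10^-4 + 1.403 = 1.403 m·K/W
Q' = ΔT/ΣR = (197 °C − 23.1 °C)/1.403 = 124 W/m

Q' = 124 W/m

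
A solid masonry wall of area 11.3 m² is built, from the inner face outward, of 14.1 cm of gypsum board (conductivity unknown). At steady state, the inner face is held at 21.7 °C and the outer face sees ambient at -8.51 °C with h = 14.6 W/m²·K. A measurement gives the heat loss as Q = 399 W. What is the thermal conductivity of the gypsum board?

k = 0.179 W/m·K

ΣR = ΔT/Q = |21.7 − -8.51|/399 = 0.07571 K/W
Known resistances:
  R_conv,out = 1/(hA) = 1/(14.6·11.3) = 0.006061 K/W
R_gypsum board = ΣR − ΣR_known = 0.07571 − 0.006061 = 0.06965 K/W
L/(kA) = 0.06965 ⇒ k = 0.141/(0.06965·11.3) = 0.179 W/m·K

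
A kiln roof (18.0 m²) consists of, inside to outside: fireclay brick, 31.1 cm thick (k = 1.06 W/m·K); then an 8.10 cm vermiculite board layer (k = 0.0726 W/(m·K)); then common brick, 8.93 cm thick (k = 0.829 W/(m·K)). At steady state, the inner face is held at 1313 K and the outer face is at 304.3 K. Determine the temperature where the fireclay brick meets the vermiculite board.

T = 1118 K

Series thermal resistances, inner to outer:
  R_fireclay brick = L/(kA) = 0.311/(1.06·18.0) = 0.01630 K/W
  R_vermiculite board = L/(kA) = 0.0810/(0.0726·18.0) = 0.06198 K/W
  R_common brick = L/(kA) = 0.0893/(0.829·18.0) = 0.005984 K/W
ΣR = 0.01630 + 0.06198 + 0.005984 = 0.08426 K/W
Q = ΔT/ΣR = (1313 K − 304.3 K)/0.08426 = 11970 W
From the inner boundary to the fireclay brick/vermiculite board interface, ΣR_partial = 0.01630 K/W.
T_interface = T_in − Q·ΣR_partial = 1313 K − (11970)(0.01630) = 1118 K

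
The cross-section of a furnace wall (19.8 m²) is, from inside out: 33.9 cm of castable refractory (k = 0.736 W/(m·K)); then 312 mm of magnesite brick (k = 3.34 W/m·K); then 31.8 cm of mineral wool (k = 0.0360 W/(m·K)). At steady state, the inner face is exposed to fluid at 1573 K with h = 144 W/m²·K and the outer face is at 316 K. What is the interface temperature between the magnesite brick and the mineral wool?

T = 1498 K

Treat each layer as a resistance in series:
  R_conv,in = 1/(hA) = 1/(144·19.8) = 3.507×10^-4 K/W
  R_castable refractory = L/(kA) = 0.339/(0.736·19.8) = 0.02326 K/W
  R_magnesite brick = L/(kA) = 0.312/(3.34·19.8) = 0.004718 K/W
  R_mineral wool = L/(kA) = 0.318/(0.0360·19.8) = 0.4461 K/W
ΣR = 3.507×10^-4 + 0.02326 + 0.004718 + 0.4461 = 0.4744 K/W
Q = ΔT/ΣR = (1573 K − 316 K)/0.4744 = 2650 W
From the inner boundary to the magnesite brick/mineral wool interface, ΣR_partial = 0.02833 K/W.
T_interface = T_in − Q·ΣR_partial = 1573 K − (2650)(0.02833) = 1498 K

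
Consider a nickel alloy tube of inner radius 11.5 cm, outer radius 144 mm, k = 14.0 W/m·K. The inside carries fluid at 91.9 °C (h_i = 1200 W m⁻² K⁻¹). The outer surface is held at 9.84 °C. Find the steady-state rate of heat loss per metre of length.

Q' = 22.1 kW/m

Series thermal resistances, inner to outer:
  R'_conv,in = 1/(2πr h) = 1/(2π·0.115·1200) = 0.001153 m·K/W
  R'_nickel alloy = ln(0.144/0.115)/(2πk) = 0.2249/(2π·14.0) = 0.002556 m·K/W
ΣR = 0.001153 + 0.002556 = 0.003709 m·K/W
Q' = ΔT/ΣR = (91.9 °C − 9.84 °C)/0.003709 = 22100 W/m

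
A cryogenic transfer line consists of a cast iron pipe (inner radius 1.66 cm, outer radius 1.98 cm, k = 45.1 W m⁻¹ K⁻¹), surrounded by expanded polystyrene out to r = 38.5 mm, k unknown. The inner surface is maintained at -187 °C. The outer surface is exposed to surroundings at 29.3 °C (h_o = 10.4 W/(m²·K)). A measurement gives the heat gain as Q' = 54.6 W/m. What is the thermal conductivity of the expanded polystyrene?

k = 0.0297 W/m·K

ΣR = ΔT/Q' = |-187 − 29.3|/54.6 = 3.962 m·K/W
Known resistances:
  R'_cast iron = ln(0.0198/0.0166)/(2πk) = 0.1763/(2π·45.1) = 6.221×10^-4 m·K/W
  R'_conv,out = 1/(2πr h) = 1/(2π·0.0385·10.4) = 0.3975 m·K/W
R_expanded polystyrene = ΣR − ΣR_known = 3.962 − 0.3981 = 3.564 m·K/W
ln(r₂/r₁)/(2πk) = 3.564 ⇒ k = 0.6650/(2π·3.564) = 0.0297 W/m·K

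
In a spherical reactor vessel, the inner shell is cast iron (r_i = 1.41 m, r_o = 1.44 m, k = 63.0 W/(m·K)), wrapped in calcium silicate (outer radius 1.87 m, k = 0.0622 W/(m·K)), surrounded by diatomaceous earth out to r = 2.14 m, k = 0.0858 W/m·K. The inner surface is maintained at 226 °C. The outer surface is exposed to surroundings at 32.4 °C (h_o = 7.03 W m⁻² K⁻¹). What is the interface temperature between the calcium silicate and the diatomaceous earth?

Resistance network (inner→outer):
  R_cast iron = (1/1.41 − 1/1.44)/(4πk) = 0.01478/(4π·63.0) = 1.866×10^-5 K/W
  R_calcium silicate = (1/1.44 − 1/1.87)/(4πk) = 0.1597/(4π·0.0622) = 0.2043 K/W
  R_diatomaceous earth = (1/1.87 − 1/2.14)/(4πk) = 0.06747/(4π·0.0858) = 0.06258 K/W
  R_conv,out = 1/(4πr²h) = 1/(4π·2.14²·7.03) = 0.002472 K/W
ΣR = 1.866×10^-5 + 0.2043 + 0.06258 + 0.002472 = 0.2694 K/W
Q = ΔT/ΣR = (226 °C − 32.4 °C)/0.2694 = 718.6 W
From the inner boundary to the calcium silicate/diatomaceous earth interface, ΣR_partial = 0.2043 K/W.
T_interface = T_in − Q·ΣR_partial = 226 °C − (718.6)(0.2043) = 79.2 °C

T = 79.2 °C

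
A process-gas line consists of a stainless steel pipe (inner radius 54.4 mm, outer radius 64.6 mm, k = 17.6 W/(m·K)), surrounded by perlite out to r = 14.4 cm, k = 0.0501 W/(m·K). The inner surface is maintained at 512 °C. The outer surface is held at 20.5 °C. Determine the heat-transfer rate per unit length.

Resistance network (inner→outer):
  R'_stainless steel = ln(0.0646/0.0544)/(2πk) = 0.1719/(2π·17.6) = 0.001554 m·K/W
  R'_perlite = ln(0.144/0.0646)/(2πk) = 0.8016/(2π·0.0501) = 2.546 m·K/W
ΣR = 0.001554 + 2.546 = 2.548 m·K/W
Q' = ΔT/ΣR = (512 °C − 20.5 °C)/2.548 = 193 W/m

Q' = 193 W/m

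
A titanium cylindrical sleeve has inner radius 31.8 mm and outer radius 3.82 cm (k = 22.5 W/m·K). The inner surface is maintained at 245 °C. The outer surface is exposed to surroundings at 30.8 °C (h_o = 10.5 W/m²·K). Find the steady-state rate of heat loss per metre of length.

Resistance network (inner→outer):
  R'_titanium = ln(0.0382/0.0318)/(2πk) = 0.1834/(2π·22.5) = 0.001297 m·K/W
  R'_conv,out = 1/(2πr h) = 1/(2π·0.0382·10.5) = 0.3968 m·K/W
ΣR = 0.001297 + 0.3968 = 0.3981 m·K/W
Q' = ΔT/ΣR = (245 °C − 30.8 °C)/0.3981 = 538 W/m

Q' = 538 W/m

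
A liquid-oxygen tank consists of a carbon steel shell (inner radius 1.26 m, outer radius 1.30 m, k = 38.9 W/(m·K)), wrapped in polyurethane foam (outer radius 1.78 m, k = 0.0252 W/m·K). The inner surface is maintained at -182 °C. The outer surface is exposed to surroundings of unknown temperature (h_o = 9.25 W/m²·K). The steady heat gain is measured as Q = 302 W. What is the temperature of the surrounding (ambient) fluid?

T_out = 16.7 °C

Sum the resistances:
  R_carbon steel = (1/1.26 − 1/1.30)/(4πk) = 0.02442/(4π·38.9) = 4.996×10^-5 K/W
  R_polyurethane foam = (1/1.30 − 1/1.78)/(4πk) = 0.2074/(4π·0.0252) = 0.6550 K/W
  R_conv,out = 1/(4πr²h) = 1/(4π·1.78²·9.25) = 0.002715 K/W
ΣR = 0.6578 K/W
ΔT = Q·ΣR = 302 × 0.6578 = 198.7 K
Heat flows inward, so T_out = T_in + ΔT = -182 + 198.7 = 16.7 °C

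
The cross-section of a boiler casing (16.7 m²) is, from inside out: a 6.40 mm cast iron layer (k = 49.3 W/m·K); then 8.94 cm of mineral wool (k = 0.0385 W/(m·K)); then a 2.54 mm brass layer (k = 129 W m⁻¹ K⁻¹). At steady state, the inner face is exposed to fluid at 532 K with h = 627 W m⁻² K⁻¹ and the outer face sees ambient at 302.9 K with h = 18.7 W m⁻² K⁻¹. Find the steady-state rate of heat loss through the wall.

Q = 1610 W

Resistance network (inner→outer):
  R_conv,in = 1/(hA) = 1/(627·16.7) = 9.550×10^-5 K/W
  R_cast iron = L/(kA) = 0.00640/(49.3·16.7) = 7.773×10^-6 K/W
  R_mineral wool = L/(kA) = 0.0894/(0.0385·16.7) = 0.1390 K/W
  R_brass = L/(kA) = 0.00254/(129·16.7) = 1.179×10^-6 K/W
  R_conv,out = 1/(hA) = 1/(18.7·16.7) = 0.003202 K/W
ΣR = 9.550×10^-5 + 7.773×10^-6 + 0.1390 + 1.179×10^-6 + 0.003202 = 0.1423 K/W
Q = ΔT/ΣR = (532 K − 302.9 K)/0.1423 = 1610 W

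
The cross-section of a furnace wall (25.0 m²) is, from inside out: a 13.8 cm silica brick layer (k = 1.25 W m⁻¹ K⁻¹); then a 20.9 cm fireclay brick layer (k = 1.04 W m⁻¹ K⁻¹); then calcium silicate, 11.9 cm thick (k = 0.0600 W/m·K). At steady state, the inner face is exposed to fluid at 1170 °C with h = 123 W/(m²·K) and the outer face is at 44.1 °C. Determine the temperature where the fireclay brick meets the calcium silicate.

Resistance network (inner→outer):
  R_conv,in = 1/(hA) = 1/(123·25.0) = 3.252×10^-4 K/W
  R_silica brick = L/(kA) = 0.138/(1.25·25.0) = 0.004416 K/W
  R_fireclay brick = L/(kA) = 0.209/(1.04·25.0) = 0.008038 K/W
  R_calcium silicate = L/(kA) = 0.119/(0.0600·25.0) = 0.07933 K/W
ΣR = 3.252×10^-4 + 0.004416 + 0.008038 + 0.07933 = 0.09211 K/W
Q = ΔT/ΣR = (1170 °C − 44.1 °C)/0.09211 = 12220 W
From the inner boundary to the fireclay brick/calcium silicate interface, ΣR_partial = 0.01278 K/W.
T_interface = T_in − Q·ΣR_partial = 1170 °C − (12220)(0.01278) = 1014 °C

T = 1014 °C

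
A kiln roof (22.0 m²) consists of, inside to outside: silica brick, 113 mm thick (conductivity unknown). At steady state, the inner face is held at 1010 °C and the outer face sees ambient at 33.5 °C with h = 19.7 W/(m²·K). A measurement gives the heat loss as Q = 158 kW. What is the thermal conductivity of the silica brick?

k = 1.33 W/m·K

ΣR = ΔT/Q = |1010 − 33.5|/1.58×10^5 = 0.006180 K/W
Known resistances:
  R_conv,out = 1/(hA) = 1/(19.7·22.0) = 0.002307 K/W
R_silica brick = ΣR − ΣR_known = 0.006180 − 0.002307 = 0.003873 K/W
L/(kA) = 0.003873 ⇒ k = 0.113/(0.003873·22.0) = 1.33 W/m·K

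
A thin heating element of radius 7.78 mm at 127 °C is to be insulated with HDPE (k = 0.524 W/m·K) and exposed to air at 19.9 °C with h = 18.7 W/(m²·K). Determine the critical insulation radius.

For a cylinder, r_cr = k_ins/h = 0.524/18.7 = 0.0280 m = 2.80 cm

r_cr = 2.80 cm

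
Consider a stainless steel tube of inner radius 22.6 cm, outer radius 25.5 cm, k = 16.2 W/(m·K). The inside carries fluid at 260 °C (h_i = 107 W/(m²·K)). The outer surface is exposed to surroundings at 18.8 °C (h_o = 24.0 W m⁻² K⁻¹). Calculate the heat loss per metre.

Series thermal resistances, inner to outer:
  R'_conv,in = 1/(2πr h) = 1/(2π·0.226·107) = 0.006582 m·K/W
  R'_stainless steel = ln(0.255/0.226)/(2πk) = 0.1207/(2π·16.2) = 0.001186 m·K/W
  R'_conv,out = 1/(2πr h) = 1/(2π·0.255·24.0) = 0.02601 m·K/W
ΣR = 0.006582 + 0.001186 + 0.02601 = 0.03378 m·K/W
Q' = ΔT/ΣR = (260 °C − 18.8 °C)/0.03378 = 7140 W/m

Q' = 7140 W/m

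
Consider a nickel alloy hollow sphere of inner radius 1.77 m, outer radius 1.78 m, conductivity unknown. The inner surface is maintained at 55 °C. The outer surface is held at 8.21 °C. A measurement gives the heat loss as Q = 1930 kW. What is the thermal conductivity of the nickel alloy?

k = 10.4 W/m·K

ΣR = ΔT/Q = |55 − 8.21|/1.93×10^6 = 2.424×10^-5 K/W
(1/r₁−1/r₂)/(4πk) = 2.424×10^-5 ⇒ k = 0.003174/(4π·2.424×10^-5) = 10.4 W/m·K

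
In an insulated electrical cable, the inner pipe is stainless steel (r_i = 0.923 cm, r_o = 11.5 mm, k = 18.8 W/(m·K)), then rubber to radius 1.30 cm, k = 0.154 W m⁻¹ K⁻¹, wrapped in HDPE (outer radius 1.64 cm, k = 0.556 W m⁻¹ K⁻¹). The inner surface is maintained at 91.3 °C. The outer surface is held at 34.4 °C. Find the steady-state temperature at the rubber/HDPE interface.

Resistance network (inner→outer):
  R'_stainless steel = ln(0.0115/0.00923)/(2πk) = 0.2199/(2π·18.8) = 0.001862 m·K/W
  R'_rubber = ln(0.0130/0.0115)/(2πk) = 0.1226/(2π·0.154) = 0.1267 m·K/W
  R'_HDPE = ln(0.0164/0.0130)/(2πk) = 0.2323/(2π·0.556) = 0.06651 m·K/W
ΣR = 0.001862 + 0.1267 + 0.06651 = 0.1951 m·K/W
Q' = ΔT/ΣR = (91.3 °C − 34.4 °C)/0.1951 = 291.6 W/m
From the inner boundary to the rubber/HDPE interface, ΣR_partial = 0.1286 m·K/W.
T_interface = T_in − Q'·ΣR_partial = 91.3 °C − (291.6)(0.1286) = 53.8 °C

T = 53.8 °C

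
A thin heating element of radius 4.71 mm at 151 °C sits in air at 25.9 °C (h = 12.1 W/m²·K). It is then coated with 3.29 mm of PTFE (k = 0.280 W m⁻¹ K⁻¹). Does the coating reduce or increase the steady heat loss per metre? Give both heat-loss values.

increases: 44.8 → 64.3 W/m

Critical radius for a cylinder: r_cr = k/h = 0.0231 m = 2.31 cm.
Outer radius after coating: r₂ = 0.00471 + 0.00329 = 0.00800 m.
Since r₁ < r_cr and r₂ ≤ r_cr, the coating moves toward the maximum at r_cr — heat loss rises.
Bare: R = 1/(2πr₁h) = 2.793 m·K/W; Q = 125.1/2.793 = 44.8 W/m.
Coated: R = R_cond + R_conv = 1.945 m·K/W; Q = 125.1/1.945 = 64.3 W/m.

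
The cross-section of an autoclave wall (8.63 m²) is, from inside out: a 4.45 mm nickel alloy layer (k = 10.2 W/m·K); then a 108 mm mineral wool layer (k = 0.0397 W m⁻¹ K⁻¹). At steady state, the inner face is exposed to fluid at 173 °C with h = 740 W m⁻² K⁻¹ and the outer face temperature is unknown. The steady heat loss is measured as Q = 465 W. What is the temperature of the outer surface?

T_out = 26.3 °C

Series resistances:
  R_conv,in = 1/(hA) = 1/(740·8.63) = 1.566×10^-4 K/W
  R_nickel alloy = L/(kA) = 0.00445/(10.2·8.63) = 5.055×10^-5 K/W
  R_mineral wool = L/(kA) = 0.108/(0.0397·8.63) = 0.3152 K/W
ΣR = 0.3154 K/W
ΔT = Q·ΣR = 465 × 0.3154 = 146.7 K
Heat flows outward, so T_out = T_in − ΔT = 173 − 146.7 = 26.3 °C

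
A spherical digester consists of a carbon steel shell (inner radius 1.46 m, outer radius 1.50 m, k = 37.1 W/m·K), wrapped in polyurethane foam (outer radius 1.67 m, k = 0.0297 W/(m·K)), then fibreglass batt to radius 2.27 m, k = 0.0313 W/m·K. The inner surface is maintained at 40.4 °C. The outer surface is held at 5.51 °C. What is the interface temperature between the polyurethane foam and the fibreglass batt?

T = 29.5 °C

Series thermal resistances, inner to outer:
  R_carbon steel = (1/1.46 − 1/1.50)/(4πk) = 0.01826/(4π·37.1) = 3.918×10^-5 K/W
  R_polyurethane foam = (1/1.50 − 1/1.67)/(4πk) = 0.06786/(4π·0.0297) = 0.1818 K/W
  R_fibreglass batt = (1/1.67 − 1/2.27)/(4πk) = 0.1583/(4π·0.0313) = 0.4024 K/W
ΣR = 3.918×10^-5 + 0.1818 + 0.4024 = 0.5842 K/W
Q = ΔT/ΣR = (40.4 °C − 5.51 °C)/0.5842 = 59.72 W
From the inner boundary to the polyurethane foam/fibreglass batt interface, ΣR_partial = 0.1818 K/W.
T_interface = T_in − Q·ΣR_partial = 40.4 °C − (59.72)(0.1818) = 29.5 °C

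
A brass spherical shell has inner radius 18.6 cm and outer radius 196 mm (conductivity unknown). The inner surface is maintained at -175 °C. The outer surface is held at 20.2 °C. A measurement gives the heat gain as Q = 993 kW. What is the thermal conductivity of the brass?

k = 111 W/m·K

ΣR = ΔT/Q = |-175 − 20.2|/9.93×10^5 = 1.966×10^-4 K/W
(1/r₁−1/r₂)/(4πk) = 1.966×10^-4 ⇒ k = 0.2743/(4π·1.966×10^-4) = 111 W/m·K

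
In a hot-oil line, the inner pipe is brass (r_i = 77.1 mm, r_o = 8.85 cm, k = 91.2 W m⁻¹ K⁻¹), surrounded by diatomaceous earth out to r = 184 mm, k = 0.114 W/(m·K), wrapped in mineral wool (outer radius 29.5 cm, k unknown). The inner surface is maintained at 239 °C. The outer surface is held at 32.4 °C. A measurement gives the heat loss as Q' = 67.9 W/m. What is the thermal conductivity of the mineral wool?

k = 0.0372 W/m·K

ΣR = ΔT/Q' = |239 − 32.4|/67.9 = 3.043 m·K/W
Known resistances:
  R'_brass = ln(0.0885/0.0771)/(2πk) = 0.1379/(2π·91.2) = 2.407×10^-4 m·K/W
  R'_diatomaceous earth = ln(0.184/0.0885)/(2πk) = 0.7319/(2π·0.114) = 1.022 m·K/W
R_mineral wool = ΣR − ΣR_known = 3.043 − 1.022 = 2.021 m·K/W
ln(r₂/r₁)/(2πk) = 2.021 ⇒ k = 0.4720/(2π·2.021) = 0.0372 W/m·K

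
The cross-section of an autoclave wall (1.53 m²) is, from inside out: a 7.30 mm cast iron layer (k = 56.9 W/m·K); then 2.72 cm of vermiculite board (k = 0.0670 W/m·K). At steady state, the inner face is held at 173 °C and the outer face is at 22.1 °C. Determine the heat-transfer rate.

Series thermal resistances, inner to outer:
  R_cast iron = L/(kA) = 0.00730/(56.9·1.53) = 8.385×10^-5 K/W
  R_vermiculite board = L/(kA) = 0.0272/(0.0670·1.53) = 0.2653 K/W
ΣR = 8.385×10^-5 + 0.2653 = 0.2654 K/W
Q = ΔT/ΣR = (173 °C − 22.1 °C)/0.2654 = 569 W

Q = 569 W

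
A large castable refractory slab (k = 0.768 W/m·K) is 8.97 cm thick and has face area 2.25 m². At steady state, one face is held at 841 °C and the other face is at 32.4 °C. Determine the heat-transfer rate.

Q = 15600 W

Q = kA·ΔT/L = 0.768 × 2.25 × |841 °C − 32.4 °C| / 0.0897 = 15600 W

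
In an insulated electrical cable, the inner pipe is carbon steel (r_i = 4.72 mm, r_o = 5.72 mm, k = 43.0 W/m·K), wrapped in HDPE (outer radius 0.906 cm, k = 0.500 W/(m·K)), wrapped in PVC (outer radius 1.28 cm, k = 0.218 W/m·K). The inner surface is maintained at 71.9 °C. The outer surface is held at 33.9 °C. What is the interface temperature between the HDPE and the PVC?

Series thermal resistances, inner to outer:
  R'_carbon steel = ln(0.00572/0.00472)/(2πk) = 0.1922/(2π·43.0) = 7.112×10^-4 m·K/W
  R'_HDPE = ln(0.00906/0.00572)/(2πk) = 0.4599/(2π·0.500) = 0.1464 m·K/W
  R'_PVC = ln(0.0128/0.00906)/(2πk) = 0.3456/(2π·0.218) = 0.2523 m·K/W
ΣR = 7.112×10^-4 + 0.1464 + 0.2523 = 0.3994 m·K/W
Q' = ΔT/ΣR = (71.9 °C − 33.9 °C)/0.3994 = 95.14 W/m
From the inner boundary to the HDPE/PVC interface, ΣR_partial = 0.1471 m·K/W.
T_interface = T_in − Q'·ΣR_partial = 71.9 °C − (95.14)(0.1471) = 57.9 °C

T = 57.9 °C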